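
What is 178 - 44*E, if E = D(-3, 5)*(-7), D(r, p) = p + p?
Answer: 3258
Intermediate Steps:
D(r, p) = 2*p
E = -70 (E = (2*5)*(-7) = 10*(-7) = -70)
178 - 44*E = 178 - 44*(-70) = 178 + 3080 = 3258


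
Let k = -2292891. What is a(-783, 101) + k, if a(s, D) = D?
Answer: -2292790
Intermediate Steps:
a(-783, 101) + k = 101 - 2292891 = -2292790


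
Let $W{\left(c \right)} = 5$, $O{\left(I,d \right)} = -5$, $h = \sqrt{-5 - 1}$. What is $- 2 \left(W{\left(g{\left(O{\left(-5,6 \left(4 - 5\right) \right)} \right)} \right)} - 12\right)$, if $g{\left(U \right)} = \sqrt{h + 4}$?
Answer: $14$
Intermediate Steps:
$h = i \sqrt{6}$ ($h = \sqrt{-6} = i \sqrt{6} \approx 2.4495 i$)
$g{\left(U \right)} = \sqrt{4 + i \sqrt{6}}$ ($g{\left(U \right)} = \sqrt{i \sqrt{6} + 4} = \sqrt{4 + i \sqrt{6}}$)
$- 2 \left(W{\left(g{\left(O{\left(-5,6 \left(4 - 5\right) \right)} \right)} \right)} - 12\right) = - 2 \left(5 - 12\right) = \left(-2\right) \left(-7\right) = 14$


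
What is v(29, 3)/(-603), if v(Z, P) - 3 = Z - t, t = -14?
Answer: -46/603 ≈ -0.076285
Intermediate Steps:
v(Z, P) = 17 + Z (v(Z, P) = 3 + (Z - 1*(-14)) = 3 + (Z + 14) = 3 + (14 + Z) = 17 + Z)
v(29, 3)/(-603) = (17 + 29)/(-603) = 46*(-1/603) = -46/603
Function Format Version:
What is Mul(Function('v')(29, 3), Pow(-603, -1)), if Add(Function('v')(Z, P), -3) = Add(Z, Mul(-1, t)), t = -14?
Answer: Rational(-46, 603) ≈ -0.076285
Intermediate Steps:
Function('v')(Z, P) = Add(17, Z) (Function('v')(Z, P) = Add(3, Add(Z, Mul(-1, -14))) = Add(3, Add(Z, 14)) = Add(3, Add(14, Z)) = Add(17, Z))
Mul(Function('v')(29, 3), Pow(-603, -1)) = Mul(Add(17, 29), Pow(-603, -1)) = Mul(46, Rational(-1, 603)) = Rational(-46, 603)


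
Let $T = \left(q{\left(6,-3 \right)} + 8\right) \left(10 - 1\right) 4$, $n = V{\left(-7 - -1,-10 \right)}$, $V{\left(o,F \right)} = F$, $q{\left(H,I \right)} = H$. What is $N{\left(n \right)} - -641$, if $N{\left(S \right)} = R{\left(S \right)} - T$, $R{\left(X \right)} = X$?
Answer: $127$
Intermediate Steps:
$n = -10$
$T = 504$ ($T = \left(6 + 8\right) \left(10 - 1\right) 4 = 14 \cdot 9 \cdot 4 = 126 \cdot 4 = 504$)
$N{\left(S \right)} = -504 + S$ ($N{\left(S \right)} = S - 504 = -504 + S$)
$N{\left(n \right)} - -641 = \left(-504 - 10\right) - -641 = -514 + 641 = 127$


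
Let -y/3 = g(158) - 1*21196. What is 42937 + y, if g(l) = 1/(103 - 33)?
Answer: 7456747/70 ≈ 1.0653e+5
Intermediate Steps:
g(l) = 1/70
y = 4451157/70 (y = -3*(1/70 - 1*21196) = -3*(1/70 - 21196) = -3*(-1483719/70) = 4451157/70 ≈ 63588.)
42937 + y = 42937 + 4451157/70 = 7456747/70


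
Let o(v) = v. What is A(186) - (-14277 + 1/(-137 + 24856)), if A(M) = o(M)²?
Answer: 1208091686/24719 ≈ 48873.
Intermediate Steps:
A(M) = M²
A(186) - (-14277 + 1/(-137 + 24856)) = 186² - (-14277 + 1/(-137 + 24856)) = 34596 - (-14277 + 1/24719) = 34596 - 1*(-352913162/24719) = 34596 + 352913162/24719 = 1208091686/24719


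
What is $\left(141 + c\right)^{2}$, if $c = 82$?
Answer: $49729$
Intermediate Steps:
$\left(141 + c\right)^{2} = \left(141 + 82\right)^{2} = 223^{2} = 49729$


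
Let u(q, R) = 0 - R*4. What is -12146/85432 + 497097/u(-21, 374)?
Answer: -312398245/939752 ≈ -332.43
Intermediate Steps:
u(q, R) = -4*R (u(q, R) = 0 - 4*R = -4*R)
-12146/85432 + 497097/u(-21, 374) = -12146/85432 + 497097/((-4*374)) = -12146*1/85432 + 497097/(-1496) = -6073/42716 + 497097*(-1/1496) = -6073/42716 - 29241/88 = -312398245/939752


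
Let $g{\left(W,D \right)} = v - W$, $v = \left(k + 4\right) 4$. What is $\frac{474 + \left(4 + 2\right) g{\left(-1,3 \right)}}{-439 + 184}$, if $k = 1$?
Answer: $- \frac{40}{17} \approx -2.3529$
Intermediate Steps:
$v = 20$ ($v = \left(1 + 4\right) 4 = 5 \cdot 4 = 20$)
$g{\left(W,D \right)} = 20 - W$
$\frac{474 + \left(4 + 2\right) g{\left(-1,3 \right)}}{-439 + 184} = \frac{474 + \left(4 + 2\right) \left(20 - -1\right)}{-439 + 184} = \frac{474 + 6 \left(20 + 1\right)}{-255} = \left(474 + 6 \cdot 21\right) \left(- \frac{1}{255}\right) = \left(474 + 126\right) \left(- \frac{1}{255}\right) = 600 \left(- \frac{1}{255}\right) = - \frac{40}{17}$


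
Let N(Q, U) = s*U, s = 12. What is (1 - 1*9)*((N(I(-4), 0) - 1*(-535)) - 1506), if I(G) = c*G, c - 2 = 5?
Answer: 7768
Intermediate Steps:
c = 7 (c = 2 + 5 = 7)
I(G) = 7*G
N(Q, U) = 12*U
(1 - 1*9)*((N(I(-4), 0) - 1*(-535)) - 1506) = (1 - 1*9)*((12*0 - 1*(-535)) - 1506) = (1 - 9)*((0 + 535) - 1506) = -8*(535 - 1506) = -8*(-971) = 7768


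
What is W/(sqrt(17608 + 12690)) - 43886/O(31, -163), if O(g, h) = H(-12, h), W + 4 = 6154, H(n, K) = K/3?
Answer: 131658/163 + 3075*sqrt(30298)/15149 ≈ 843.05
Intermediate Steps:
H(n, K) = K/3 (H(n, K) = K*(1/3) = K/3)
W = 6150 (W = -4 + 6154 = 6150)
O(g, h) = h/3
W/(sqrt(17608 + 12690)) - 43886/O(31, -163) = 6150/(sqrt(17608 + 12690)) - 43886/((1/3)*(-163)) = 6150/(sqrt(30298)) - 43886/(-163/3) = 6150*(sqrt(30298)/30298) - 43886*(-3/163) = 3075*sqrt(30298)/15149 + 131658/163 = 131658/163 + 3075*sqrt(30298)/15149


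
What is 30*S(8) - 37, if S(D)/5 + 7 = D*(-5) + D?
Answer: -5887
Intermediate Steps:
S(D) = -35 - 20*D (S(D) = -35 + 5*(D*(-5) + D) = -35 + 5*(-5*D + D) = -35 + 5*(-4*D) = -35 - 20*D)
30*S(8) - 37 = 30*(-35 - 20*8) - 37 = 30*(-35 - 160) - 37 = 30*(-195) - 37 = -5850 - 37 = -5887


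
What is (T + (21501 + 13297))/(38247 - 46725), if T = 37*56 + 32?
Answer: -18451/4239 ≈ -4.3527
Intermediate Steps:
T = 2104 (T = 2072 + 32 = 2104)
(T + (21501 + 13297))/(38247 - 46725) = (2104 + (21501 + 13297))/(38247 - 46725) = (2104 + 34798)/(-8478) = 36902*(-1/8478) = -18451/4239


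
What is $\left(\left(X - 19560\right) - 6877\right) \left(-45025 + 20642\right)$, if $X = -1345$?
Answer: $677408506$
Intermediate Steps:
$\left(\left(X - 19560\right) - 6877\right) \left(-45025 + 20642\right) = \left(\left(-1345 - 19560\right) - 6877\right) \left(-45025 + 20642\right) = \left(\left(-1345 - 19560\right) - 6877\right) \left(-24383\right) = \left(-20905 - 6877\right) \left(-24383\right) = \left(-27782\right) \left(-24383\right) = 677408506$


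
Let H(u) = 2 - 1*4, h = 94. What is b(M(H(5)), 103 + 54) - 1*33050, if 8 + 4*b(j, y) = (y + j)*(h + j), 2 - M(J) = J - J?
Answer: -29236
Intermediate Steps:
H(u) = -2 (H(u) = 2 - 4 = -2)
M(J) = 2 (M(J) = 2 - (J - J) = 2 - 1*0 = 2 + 0 = 2)
b(j, y) = -2 + (94 + j)*(j + y)/4 (b(j, y) = -2 + ((y + j)*(94 + j))/4 = -2 + ((j + y)*(94 + j))/4 = -2 + ((94 + j)*(j + y))/4 = -2 + (94 + j)*(j + y)/4)
b(M(H(5)), 103 + 54) - 1*33050 = (-2 + (1/4)*2**2 + (47/2)*2 + 47*(103 + 54)/2 + (1/4)*2*(103 + 54)) - 1*33050 = (-2 + (1/4)*4 + 47 + (47/2)*157 + (1/4)*2*157) - 33050 = (-2 + 1 + 47 + 7379/2 + 157/2) - 33050 = 3814 - 33050 = -29236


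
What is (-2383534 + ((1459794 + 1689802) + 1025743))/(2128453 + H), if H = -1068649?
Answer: 1791805/1059804 ≈ 1.6907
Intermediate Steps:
(-2383534 + ((1459794 + 1689802) + 1025743))/(2128453 + H) = (-2383534 + ((1459794 + 1689802) + 1025743))/(2128453 - 1068649) = (-2383534 + (3149596 + 1025743))/1059804 = (-2383534 + 4175339)*(1/1059804) = 1791805*(1/1059804) = 1791805/1059804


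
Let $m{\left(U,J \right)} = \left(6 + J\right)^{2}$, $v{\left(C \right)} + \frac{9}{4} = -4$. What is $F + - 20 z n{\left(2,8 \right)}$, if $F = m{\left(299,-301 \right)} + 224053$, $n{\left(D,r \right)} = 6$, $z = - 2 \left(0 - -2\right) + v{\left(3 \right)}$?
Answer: $312308$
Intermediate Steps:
$v{\left(C \right)} = - \frac{25}{4}$ ($v{\left(C \right)} = - \frac{9}{4} - 4 = - \frac{25}{4}$)
$z = - \frac{41}{4}$ ($z = - 2 \left(0 - -2\right) - \frac{25}{4} = - 2 \left(0 + 2\right) - \frac{25}{4} = \left(-2\right) 2 - \frac{25}{4} = -4 - \frac{25}{4} = - \frac{41}{4} \approx -10.25$)
$F = 311078$ ($F = \left(6 - 301\right)^{2} + 224053 = \left(-295\right)^{2} + 224053 = 87025 + 224053 = 311078$)
$F + - 20 z n{\left(2,8 \right)} = 311078 + \left(-20\right) \left(- \frac{41}{4}\right) 6 = 311078 + 205 \cdot 6 = 311078 + 1230 = 312308$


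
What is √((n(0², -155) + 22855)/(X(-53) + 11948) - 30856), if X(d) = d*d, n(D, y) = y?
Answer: 2*I*√1679786698011/14757 ≈ 175.65*I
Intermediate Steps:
X(d) = d²
√((n(0², -155) + 22855)/(X(-53) + 11948) - 30856) = √((-155 + 22855)/((-53)² + 11948) - 30856) = √(22700/(2809 + 11948) - 30856) = √(22700/14757 - 30856) = √(-455319292/14757) = 2*I*√1679786698011/14757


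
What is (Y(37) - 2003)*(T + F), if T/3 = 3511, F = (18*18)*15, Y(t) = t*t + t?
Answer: -9189621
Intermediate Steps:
Y(t) = t + t**2 (Y(t) = t**2 + t = t + t**2)
F = 4860 (F = 324*15 = 4860)
T = 10533 (T = 3*3511 = 10533)
(Y(37) - 2003)*(T + F) = (37*(1 + 37) - 2003)*(10533 + 4860) = (37*38 - 2003)*15393 = (1406 - 2003)*15393 = -597*15393 = -9189621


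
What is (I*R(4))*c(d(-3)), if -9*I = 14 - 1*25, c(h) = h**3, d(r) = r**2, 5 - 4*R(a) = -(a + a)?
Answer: 11583/4 ≈ 2895.8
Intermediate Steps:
R(a) = 5/4 + a/2 (R(a) = 5/4 - (-1)*(a + a)/4 = 5/4 - (-1)*2*a/4 = 5/4 - (-1)*a/2 = 5/4 + a/2)
I = 11/9 (I = -(14 - 1*25)/9 = -(14 - 25)/9 = -1/9*(-11) = 11/9 ≈ 1.2222)
(I*R(4))*c(d(-3)) = (11*(5/4 + (1/2)*4)/9)*((-3)**2)**3 = (11*(5/4 + 2)/9)*9**3 = ((11/9)*(13/4))*729 = (143/36)*729 = 11583/4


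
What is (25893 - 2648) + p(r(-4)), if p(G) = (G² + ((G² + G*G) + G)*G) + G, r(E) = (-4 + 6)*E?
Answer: 22341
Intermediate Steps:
r(E) = 2*E
p(G) = G + G² + G*(G + 2*G²) (p(G) = (G² + ((G² + G²) + G)*G) + G = (G² + (2*G² + G)*G) + G = (G² + (G + 2*G²)*G) + G = (G² + G*(G + 2*G²)) + G = G + G² + G*(G + 2*G²))
(25893 - 2648) + p(r(-4)) = (25893 - 2648) + (2*(-4))*(1 + 2*(2*(-4)) + 2*(2*(-4))²) = 23245 - 8*(1 + 2*(-8) + 2*(-8)²) = 23245 - 8*(1 - 16 + 2*64) = 23245 - 8*(1 - 16 + 128) = 23245 - 8*113 = 23245 - 904 = 22341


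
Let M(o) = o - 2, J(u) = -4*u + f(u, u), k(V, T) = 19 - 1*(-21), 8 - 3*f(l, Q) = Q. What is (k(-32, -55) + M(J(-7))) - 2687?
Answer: -2616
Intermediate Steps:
f(l, Q) = 8/3 - Q/3
k(V, T) = 40 (k(V, T) = 19 + 21 = 40)
J(u) = 8/3 - 13*u/3 (J(u) = -4*u + (8/3 - u/3) = 8/3 - 13*u/3)
M(o) = -2 + o
(k(-32, -55) + M(J(-7))) - 2687 = (40 + (-2 + (8/3 - 13/3*(-7)))) - 2687 = (40 + (-2 + (8/3 + 91/3))) - 2687 = (40 + (-2 + 33)) - 2687 = (40 + 31) - 2687 = 71 - 2687 = -2616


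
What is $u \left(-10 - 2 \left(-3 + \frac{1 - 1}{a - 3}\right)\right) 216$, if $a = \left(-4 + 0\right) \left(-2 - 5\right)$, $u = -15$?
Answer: $12960$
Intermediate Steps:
$a = 28$ ($a = \left(-4\right) \left(-7\right) = 28$)
$u \left(-10 - 2 \left(-3 + \frac{1 - 1}{a - 3}\right)\right) 216 = - 15 \left(-10 - 2 \left(-3 + \frac{1 - 1}{28 - 3}\right)\right) 216 = - 15 \left(-10 - 2 \left(-3 + \frac{0}{25}\right)\right) 216 = - 15 \left(-10 - 2 \left(-3 + 0 \cdot \frac{1}{25}\right)\right) 216 = - 15 \left(-10 - 2 \left(-3 + 0\right)\right) 216 = - 15 \left(-10 - -6\right) 216 = - 15 \left(-10 + 6\right) 216 = \left(-15\right) \left(-4\right) 216 = 60 \cdot 216 = 12960$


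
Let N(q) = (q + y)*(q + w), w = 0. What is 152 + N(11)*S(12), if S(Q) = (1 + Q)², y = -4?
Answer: 13165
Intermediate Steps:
N(q) = q*(-4 + q) (N(q) = (q - 4)*(q + 0) = (-4 + q)*q = q*(-4 + q))
152 + N(11)*S(12) = 152 + (11*(-4 + 11))*(1 + 12)² = 152 + (11*7)*13² = 152 + 77*169 = 152 + 13013 = 13165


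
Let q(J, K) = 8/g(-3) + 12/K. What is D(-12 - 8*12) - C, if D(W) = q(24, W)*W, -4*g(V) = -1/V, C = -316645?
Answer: 327025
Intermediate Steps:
g(V) = 1/(4*V) (g(V) = -(-1)/(4*V) = 1/(4*V))
q(J, K) = -96 + 12/K (q(J, K) = 8/(((¼)/(-3))) + 12/K = 8/(((¼)*(-⅓))) + 12/K = 8/(-1/12) + 12/K = 8*(-12) + 12/K = -96 + 12/K)
D(W) = W*(-96 + 12/W) (D(W) = (-96 + 12/W)*W = W*(-96 + 12/W))
D(-12 - 8*12) - C = (12 - 96*(-12 - 8*12)) - 1*(-316645) = (12 - 96*(-12 - 96)) + 316645 = (12 - 96*(-108)) + 316645 = (12 + 10368) + 316645 = 10380 + 316645 = 327025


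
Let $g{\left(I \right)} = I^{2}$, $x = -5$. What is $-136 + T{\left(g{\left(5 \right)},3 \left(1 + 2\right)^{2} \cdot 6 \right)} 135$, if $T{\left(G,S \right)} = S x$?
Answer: $-109486$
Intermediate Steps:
$T{\left(G,S \right)} = - 5 S$ ($T{\left(G,S \right)} = S \left(-5\right) = - 5 S$)
$-136 + T{\left(g{\left(5 \right)},3 \left(1 + 2\right)^{2} \cdot 6 \right)} 135 = -136 + - 5 \cdot 3 \left(1 + 2\right)^{2} \cdot 6 \cdot 135 = -136 + - 5 \cdot 3 \cdot 3^{2} \cdot 6 \cdot 135 = -136 + - 5 \cdot 3 \cdot 9 \cdot 6 \cdot 135 = -136 + - 5 \cdot 27 \cdot 6 \cdot 135 = -136 + \left(-5\right) 162 \cdot 135 = -136 - 109350 = -109486$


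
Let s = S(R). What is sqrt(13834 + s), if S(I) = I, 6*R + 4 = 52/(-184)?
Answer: sqrt(263441103)/138 ≈ 117.61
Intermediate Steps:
R = -197/276 (R = -2/3 + (52/(-184))/6 = -2/3 + (52*(-1/184))/6 = -2/3 + (1/6)*(-13/46) = -2/3 - 13/276 = -197/276 ≈ -0.71377)
s = -197/276 ≈ -0.71377
sqrt(13834 + s) = sqrt(13834 - 197/276) = sqrt(3817987/276) = sqrt(263441103)/138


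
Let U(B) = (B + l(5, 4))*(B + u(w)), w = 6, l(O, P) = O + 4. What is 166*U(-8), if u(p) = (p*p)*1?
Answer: 4648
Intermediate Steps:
l(O, P) = 4 + O
u(p) = p² (u(p) = p²*1 = p²)
U(B) = (9 + B)*(36 + B) (U(B) = (B + (4 + 5))*(B + 6²) = (B + 9)*(B + 36) = (9 + B)*(36 + B))
166*U(-8) = 166*(324 + (-8)² + 45*(-8)) = 166*(324 + 64 - 360) = 166*28 = 4648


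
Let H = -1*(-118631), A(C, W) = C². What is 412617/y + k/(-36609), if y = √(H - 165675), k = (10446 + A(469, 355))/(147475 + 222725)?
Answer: -230407/13552651800 - 412617*I*√11761/23522 ≈ -1.7001e-5 - 1902.4*I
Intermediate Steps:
H = 118631
k = 230407/370200 (k = (10446 + 469²)/(147475 + 222725) = (10446 + 219961)/370200 = 230407*(1/370200) = 230407/370200 ≈ 0.62239)
y = 2*I*√11761 (y = √(118631 - 165675) = √(-47044) = 2*I*√11761 ≈ 216.9*I)
412617/y + k/(-36609) = 412617/((2*I*√11761)) + (230407/370200)/(-36609) = 412617*(-I*√11761/23522) + (230407/370200)*(-1/36609) = -412617*I*√11761/23522 - 230407/13552651800 = -230407/13552651800 - 412617*I*√11761/23522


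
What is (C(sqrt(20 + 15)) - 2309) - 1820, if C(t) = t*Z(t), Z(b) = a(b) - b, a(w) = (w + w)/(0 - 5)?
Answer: -4178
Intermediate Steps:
a(w) = -2*w/5 (a(w) = (2*w)/(-5) = (2*w)*(-1/5) = -2*w/5)
Z(b) = -7*b/5 (Z(b) = -2*b/5 - b = -7*b/5)
C(t) = -7*t**2/5 (C(t) = t*(-7*t/5) = -7*t**2/5)
(C(sqrt(20 + 15)) - 2309) - 1820 = (-7*(sqrt(20 + 15))**2/5 - 2309) - 1820 = (-7*(sqrt(35))**2/5 - 2309) - 1820 = (-7/5*35 - 2309) - 1820 = (-49 - 2309) - 1820 = -2358 - 1820 = -4178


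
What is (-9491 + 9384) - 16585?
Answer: -16692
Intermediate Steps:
(-9491 + 9384) - 16585 = -107 - 16585 = -16692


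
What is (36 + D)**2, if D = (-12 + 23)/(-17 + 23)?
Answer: 51529/36 ≈ 1431.4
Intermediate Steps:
D = 11/6 ≈ 1.8333
(36 + D)**2 = (36 + 11/6)**2 = (227/6)**2 = 51529/36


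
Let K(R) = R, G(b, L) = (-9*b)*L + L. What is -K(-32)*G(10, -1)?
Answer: 2848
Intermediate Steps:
G(b, L) = L - 9*L*b (G(b, L) = -9*L*b + L = L - 9*L*b)
-K(-32)*G(10, -1) = -(-32)*(-(1 - 9*10)) = -(-32)*(-(1 - 90)) = -(-32)*(-1*(-89)) = -(-32)*89 = -1*(-2848) = 2848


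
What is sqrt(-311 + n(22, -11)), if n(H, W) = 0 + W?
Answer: I*sqrt(322) ≈ 17.944*I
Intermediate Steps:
n(H, W) = W
sqrt(-311 + n(22, -11)) = sqrt(-311 - 11) = sqrt(-322) = I*sqrt(322)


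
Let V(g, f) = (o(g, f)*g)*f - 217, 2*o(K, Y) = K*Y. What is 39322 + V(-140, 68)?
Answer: 45354305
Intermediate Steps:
o(K, Y) = K*Y/2 (o(K, Y) = (K*Y)/2 = K*Y/2)
V(g, f) = -217 + f²*g²/2 (V(g, f) = ((g*f/2)*g)*f - 217 = ((f*g/2)*g)*f - 217 = (f*g²/2)*f - 217 = f²*g²/2 - 217 = -217 + f²*g²/2)
39322 + V(-140, 68) = 39322 + (-217 + (½)*68²*(-140)²) = 39322 + (-217 + (½)*4624*19600) = 39322 + (-217 + 45315200) = 39322 + 45314983 = 45354305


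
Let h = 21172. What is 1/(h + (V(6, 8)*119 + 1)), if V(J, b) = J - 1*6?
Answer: 1/21173 ≈ 4.7230e-5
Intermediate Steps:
V(J, b) = -6 + J (V(J, b) = J - 6 = -6 + J)
1/(h + (V(6, 8)*119 + 1)) = 1/(21172 + ((-6 + 6)*119 + 1)) = 1/(21172 + (0*119 + 1)) = 1/(21172 + (0 + 1)) = 1/(21172 + 1) = 1/21173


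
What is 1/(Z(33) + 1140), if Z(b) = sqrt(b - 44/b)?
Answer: 36/41039 - sqrt(285)/3898705 ≈ 0.00087288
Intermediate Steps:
1/(Z(33) + 1140) = 1/(sqrt(33 - 44/33) + 1140) = 1/(sqrt(33 - 44*1/33) + 1140) = 1/(sqrt(33 - 4/3) + 1140) = 1/(sqrt(95/3) + 1140) = 1/(sqrt(285)/3 + 1140) = 1/(1140 + sqrt(285)/3)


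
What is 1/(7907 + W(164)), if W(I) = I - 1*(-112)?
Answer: 1/8183 ≈ 0.00012220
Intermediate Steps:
W(I) = 112 + I (W(I) = I + 112 = 112 + I)
1/(7907 + W(164)) = 1/(7907 + (112 + 164)) = 1/(7907 + 276) = 1/8183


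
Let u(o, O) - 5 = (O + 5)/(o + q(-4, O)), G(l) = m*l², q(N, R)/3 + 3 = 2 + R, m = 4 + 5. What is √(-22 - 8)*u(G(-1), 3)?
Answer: 83*I*√30/15 ≈ 30.307*I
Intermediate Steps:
m = 9
q(N, R) = -3 + 3*R (q(N, R) = -9 + 3*(2 + R) = -9 + (6 + 3*R) = -3 + 3*R)
G(l) = 9*l²
u(o, O) = 5 + (5 + O)/(-3 + o + 3*O) (u(o, O) = 5 + (O + 5)/(o + (-3 + 3*O)) = 5 + (5 + O)/(-3 + o + 3*O))
√(-22 - 8)*u(G(-1), 3) = √(-22 - 8)*((-10 + 5*(9*(-1)²) + 16*3)/(-3 + 9*(-1)² + 3*3)) = √(-30)*((-10 + 5*(9*1) + 48)/(-3 + 9*1 + 9)) = (I*√30)*((-10 + 5*9 + 48)/(-3 + 9 + 9)) = (I*√30)*((-10 + 45 + 48)/15) = (I*√30)*((1/15)*83) = (I*√30)*(83/15) = 83*I*√30/15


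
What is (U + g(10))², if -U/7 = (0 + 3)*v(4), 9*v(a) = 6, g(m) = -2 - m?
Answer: 676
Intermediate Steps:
v(a) = ⅔ (v(a) = (⅑)*6 = ⅔)
U = -14 (U = -7*(0 + 3)*2/3 = -21*2/3 = -7*2 = -14)
(U + g(10))² = (-14 + (-2 - 1*10))² = (-14 + (-2 - 10))² = (-14 - 12)² = (-26)² = 676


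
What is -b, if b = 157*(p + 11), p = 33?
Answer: -6908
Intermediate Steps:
b = 6908 (b = 157*(33 + 11) = 157*44 = 6908)
-b = -1*6908 = -6908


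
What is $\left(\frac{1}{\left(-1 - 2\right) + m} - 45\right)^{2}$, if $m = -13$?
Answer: $\frac{519841}{256} \approx 2030.6$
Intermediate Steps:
$\left(\frac{1}{\left(-1 - 2\right) + m} - 45\right)^{2} = \left(\frac{1}{\left(-1 - 2\right) - 13} - 45\right)^{2} = \left(\frac{1}{-3 - 13} - 45\right)^{2} = \left(\frac{1}{-16} - 45\right)^{2} = \left(- \frac{1}{16} - 45\right)^{2} = \left(- \frac{721}{16}\right)^{2} = \frac{519841}{256}$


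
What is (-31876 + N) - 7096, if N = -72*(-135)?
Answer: -29252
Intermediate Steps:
N = 9720
(-31876 + N) - 7096 = (-31876 + 9720) - 7096 = -22156 - 7096 = -29252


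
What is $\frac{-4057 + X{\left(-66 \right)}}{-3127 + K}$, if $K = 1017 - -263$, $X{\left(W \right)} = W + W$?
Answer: $\frac{4189}{1847} \approx 2.268$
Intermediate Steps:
$X{\left(W \right)} = 2 W$
$K = 1280$ ($K = 1017 + 263 = 1280$)
$\frac{-4057 + X{\left(-66 \right)}}{-3127 + K} = \frac{-4057 + 2 \left(-66\right)}{-3127 + 1280} = \frac{-4057 - 132}{-1847} = \left(-4189\right) \left(- \frac{1}{1847}\right) = \frac{4189}{1847}$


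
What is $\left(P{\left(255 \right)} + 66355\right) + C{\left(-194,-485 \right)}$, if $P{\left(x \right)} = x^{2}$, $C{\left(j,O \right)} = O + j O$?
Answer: $224985$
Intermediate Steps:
$C{\left(j,O \right)} = O + O j$
$\left(P{\left(255 \right)} + 66355\right) + C{\left(-194,-485 \right)} = \left(255^{2} + 66355\right) - 485 \left(1 - 194\right) = \left(65025 + 66355\right) - -93605 = 131380 + 93605 = 224985$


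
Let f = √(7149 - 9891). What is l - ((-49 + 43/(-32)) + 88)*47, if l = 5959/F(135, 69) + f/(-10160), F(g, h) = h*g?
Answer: -527364337/298080 - I*√2742/10160 ≈ -1769.2 - 0.0051539*I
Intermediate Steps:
F(g, h) = g*h
f = I*√2742 (f = √(-2742) = I*√2742 ≈ 52.364*I)
l = 5959/9315 - I*√2742/10160 (l = 5959/((135*69)) + (I*√2742)/(-10160) = 5959/9315 + (I*√2742)*(-1/10160) = 5959*(1/9315) - I*√2742/10160 = 5959/9315 - I*√2742/10160 ≈ 0.63972 - 0.0051539*I)
l - ((-49 + 43/(-32)) + 88)*47 = (5959/9315 - I*√2742/10160) - ((-49 + 43/(-32)) + 88)*47 = (5959/9315 - I*√2742/10160) - ((-49 + 43*(-1/32)) + 88)*47 = (5959/9315 - I*√2742/10160) - ((-49 - 43/32) + 88)*47 = (5959/9315 - I*√2742/10160) - (-1611/32 + 88)*47 = (5959/9315 - I*√2742/10160) - 1205*47/32 = (5959/9315 - I*√2742/10160) - 1*56635/32 = (5959/9315 - I*√2742/10160) - 56635/32 = -527364337/298080 - I*√2742/10160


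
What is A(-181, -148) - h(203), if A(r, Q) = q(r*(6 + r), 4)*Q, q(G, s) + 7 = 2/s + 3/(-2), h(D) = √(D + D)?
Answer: 1184 - √406 ≈ 1163.9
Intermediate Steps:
h(D) = √2*√D (h(D) = √(2*D) = √2*√D)
q(G, s) = -17/2 + 2/s (q(G, s) = -7 + (2/s + 3/(-2)) = -7 + (2/s + 3*(-½)) = -7 + (2/s - 3/2) = -7 + (-3/2 + 2/s) = -17/2 + 2/s)
A(r, Q) = -8*Q (A(r, Q) = (-17/2 + 2/4)*Q = (-17/2 + 2*(¼))*Q = (-17/2 + ½)*Q = -8*Q)
A(-181, -148) - h(203) = -8*(-148) - √2*√203 = 1184 - √406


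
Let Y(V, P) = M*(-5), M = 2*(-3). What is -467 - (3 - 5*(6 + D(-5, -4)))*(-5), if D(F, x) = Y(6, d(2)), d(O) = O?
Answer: -1352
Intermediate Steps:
M = -6
Y(V, P) = 30 (Y(V, P) = -6*(-5) = 30)
D(F, x) = 30
-467 - (3 - 5*(6 + D(-5, -4)))*(-5) = -467 - (3 - 5*(6 + 30))*(-5) = -467 - (3 - 5*36)*(-5) = -467 - (3 - 180)*(-5) = -467 - (-177)*(-5) = -467 - 1*885 = -467 - 885 = -1352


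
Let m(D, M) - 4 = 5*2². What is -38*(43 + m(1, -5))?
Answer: -2546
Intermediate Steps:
m(D, M) = 24 (m(D, M) = 4 + 5*2² = 4 + 5*4 = 4 + 20 = 24)
-38*(43 + m(1, -5)) = -38*(43 + 24) = -38*67 = -2546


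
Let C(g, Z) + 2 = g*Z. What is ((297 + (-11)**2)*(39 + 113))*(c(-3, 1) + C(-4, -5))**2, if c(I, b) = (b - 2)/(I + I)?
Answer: 188717804/9 ≈ 2.0969e+7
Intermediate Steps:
c(I, b) = (-2 + b)/(2*I) (c(I, b) = (-2 + b)/((2*I)) = (-2 + b)*(1/(2*I)) = (-2 + b)/(2*I))
C(g, Z) = -2 + Z*g (C(g, Z) = -2 + g*Z = -2 + Z*g)
((297 + (-11)**2)*(39 + 113))*(c(-3, 1) + C(-4, -5))**2 = ((297 + (-11)**2)*(39 + 113))*((1/2)*(-2 + 1)/(-3) + (-2 - 5*(-4)))**2 = ((297 + 121)*152)*((1/2)*(-1/3)*(-1) + (-2 + 20))**2 = (418*152)*(1/6 + 18)**2 = 63536*(109/6)**2 = 63536*(11881/36) = 188717804/9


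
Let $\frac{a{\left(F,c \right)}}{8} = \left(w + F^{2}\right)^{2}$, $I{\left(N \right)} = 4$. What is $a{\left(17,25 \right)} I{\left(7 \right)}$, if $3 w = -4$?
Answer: $\frac{23832608}{9} \approx 2.6481 \cdot 10^{6}$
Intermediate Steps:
$w = - \frac{4}{3}$ ($w = \frac{1}{3} \left(-4\right) = - \frac{4}{3} \approx -1.3333$)
$a{\left(F,c \right)} = 8 \left(- \frac{4}{3} + F^{2}\right)^{2}$
$a{\left(17,25 \right)} I{\left(7 \right)} = \frac{8 \left(-4 + 3 \cdot 17^{2}\right)^{2}}{9} \cdot 4 = \frac{8 \left(-4 + 3 \cdot 289\right)^{2}}{9} \cdot 4 = \frac{8 \left(-4 + 867\right)^{2}}{9} \cdot 4 = \frac{8 \cdot 863^{2}}{9} \cdot 4 = \frac{8}{9} \cdot 744769 \cdot 4 = \frac{5958152}{9} \cdot 4 = \frac{23832608}{9}$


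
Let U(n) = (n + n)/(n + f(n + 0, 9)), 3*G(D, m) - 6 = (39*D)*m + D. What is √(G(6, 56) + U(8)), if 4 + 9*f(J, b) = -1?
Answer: 2*√4908889/67 ≈ 66.137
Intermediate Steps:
f(J, b) = -5/9 (f(J, b) = -4/9 + (⅑)*(-1) = -4/9 - ⅑ = -5/9)
G(D, m) = 2 + D/3 + 13*D*m (G(D, m) = 2 + ((39*D)*m + D)/3 = 2 + (39*D*m + D)/3 = 2 + (D + 39*D*m)/3 = 2 + (D/3 + 13*D*m) = 2 + D/3 + 13*D*m)
U(n) = 2*n/(-5/9 + n) (U(n) = (n + n)/(n - 5/9) = (2*n)/(-5/9 + n) = 2*n/(-5/9 + n))
√(G(6, 56) + U(8)) = √((2 + (⅓)*6 + 13*6*56) + 18*8/(-5 + 9*8)) = √((2 + 2 + 4368) + 18*8/(-5 + 72)) = √(4372 + 18*8/67) = √(4372 + 18*8*(1/67)) = √(4372 + 144/67) = √(293068/67) = 2*√4908889/67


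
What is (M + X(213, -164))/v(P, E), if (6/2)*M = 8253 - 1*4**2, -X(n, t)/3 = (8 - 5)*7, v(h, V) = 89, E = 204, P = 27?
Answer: 8048/267 ≈ 30.142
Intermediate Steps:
X(n, t) = -63 (X(n, t) = -3*(8 - 5)*7 = -9*7 = -3*21 = -63)
M = 8237/3 (M = (8253 - 1*4**2)/3 = (8253 - 1*16)/3 = (8253 - 16)/3 = (1/3)*8237 = 8237/3 ≈ 2745.7)
(M + X(213, -164))/v(P, E) = (8237/3 - 63)/89 = (8048/3)*(1/89) = 8048/267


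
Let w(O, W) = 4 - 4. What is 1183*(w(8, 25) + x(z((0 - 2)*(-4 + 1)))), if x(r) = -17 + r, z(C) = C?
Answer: -13013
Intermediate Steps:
w(O, W) = 0
1183*(w(8, 25) + x(z((0 - 2)*(-4 + 1)))) = 1183*(0 + (-17 + (0 - 2)*(-4 + 1))) = 1183*(0 + (-17 - 2*(-3))) = 1183*(0 + (-17 + 6)) = 1183*(0 - 11) = 1183*(-11) = -13013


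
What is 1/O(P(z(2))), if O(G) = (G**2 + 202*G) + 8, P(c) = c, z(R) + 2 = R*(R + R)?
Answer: 1/1256 ≈ 0.00079618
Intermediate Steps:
z(R) = -2 + 2*R**2 (z(R) = -2 + R*(R + R) = -2 + R*(2*R) = -2 + 2*R**2)
O(G) = 8 + G**2 + 202*G
1/O(P(z(2))) = 1/(8 + (-2 + 2*2**2)**2 + 202*(-2 + 2*2**2)) = 1/(8 + (-2 + 2*4)**2 + 202*(-2 + 2*4)) = 1/(8 + (-2 + 8)**2 + 202*(-2 + 8)) = 1/(8 + 6**2 + 202*6) = 1/(8 + 36 + 1212) = 1/1256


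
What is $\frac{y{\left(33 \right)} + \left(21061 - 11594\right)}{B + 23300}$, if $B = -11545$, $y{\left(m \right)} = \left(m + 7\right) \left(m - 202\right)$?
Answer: $\frac{2707}{11755} \approx 0.23028$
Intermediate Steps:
$y{\left(m \right)} = \left(-202 + m\right) \left(7 + m\right)$ ($y{\left(m \right)} = \left(7 + m\right) \left(-202 + m\right) = \left(-202 + m\right) \left(7 + m\right)$)
$\frac{y{\left(33 \right)} + \left(21061 - 11594\right)}{B + 23300} = \frac{\left(-1414 + 33^{2} - 6435\right) + \left(21061 - 11594\right)}{-11545 + 23300} = \frac{\left(-1414 + 1089 - 6435\right) + 9467}{11755} = \left(-6760 + 9467\right) \frac{1}{11755} = 2707 \cdot \frac{1}{11755} = \frac{2707}{11755}$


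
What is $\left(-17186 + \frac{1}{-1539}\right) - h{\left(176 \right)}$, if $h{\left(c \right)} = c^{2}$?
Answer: $- \frac{74121319}{1539} \approx -48162.0$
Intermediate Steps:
$\left(-17186 + \frac{1}{-1539}\right) - h{\left(176 \right)} = \left(-17186 + \frac{1}{-1539}\right) - 176^{2} = \left(-17186 - \frac{1}{1539}\right) - 30976 = - \frac{26449255}{1539} - 30976 = - \frac{74121319}{1539}$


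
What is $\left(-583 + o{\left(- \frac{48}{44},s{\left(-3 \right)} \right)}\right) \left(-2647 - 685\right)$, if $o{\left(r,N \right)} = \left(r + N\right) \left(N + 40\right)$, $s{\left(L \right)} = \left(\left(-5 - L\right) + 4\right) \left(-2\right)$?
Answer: $\frac{28085428}{11} \approx 2.5532 \cdot 10^{6}$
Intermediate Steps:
$s{\left(L \right)} = 2 + 2 L$ ($s{\left(L \right)} = \left(-1 - L\right) \left(-2\right) = 2 + 2 L$)
$o{\left(r,N \right)} = \left(40 + N\right) \left(N + r\right)$ ($o{\left(r,N \right)} = \left(N + r\right) \left(40 + N\right) = \left(40 + N\right) \left(N + r\right)$)
$\left(-583 + o{\left(- \frac{48}{44},s{\left(-3 \right)} \right)}\right) \left(-2647 - 685\right) = \left(-583 + \left(\left(2 + 2 \left(-3\right)\right)^{2} + 40 \left(2 + 2 \left(-3\right)\right) + 40 \left(- \frac{48}{44}\right) + \left(2 + 2 \left(-3\right)\right) \left(- \frac{48}{44}\right)\right)\right) \left(-2647 - 685\right) = \left(-583 + \left(\left(2 - 6\right)^{2} + 40 \left(2 - 6\right) + 40 \left(\left(-48\right) \frac{1}{44}\right) + \left(2 - 6\right) \left(\left(-48\right) \frac{1}{44}\right)\right)\right) \left(-3332\right) = \left(-583 + \left(\left(-4\right)^{2} + 40 \left(-4\right) + 40 \left(- \frac{12}{11}\right) - - \frac{48}{11}\right)\right) \left(-3332\right) = \left(-583 + \left(16 - 160 - \frac{480}{11} + \frac{48}{11}\right)\right) \left(-3332\right) = \left(-583 - \frac{2016}{11}\right) \left(-3332\right) = \left(- \frac{8429}{11}\right) \left(-3332\right) = \frac{28085428}{11}$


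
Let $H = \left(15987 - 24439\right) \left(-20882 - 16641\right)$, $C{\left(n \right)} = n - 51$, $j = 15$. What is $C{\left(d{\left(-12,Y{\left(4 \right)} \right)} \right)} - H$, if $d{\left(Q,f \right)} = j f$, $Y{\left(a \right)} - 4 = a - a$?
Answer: $-317144387$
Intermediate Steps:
$Y{\left(a \right)} = 4$ ($Y{\left(a \right)} = 4 + \left(a - a\right) = 4 + 0 = 4$)
$d{\left(Q,f \right)} = 15 f$
$C{\left(n \right)} = -51 + n$
$H = 317144396$ ($H = \left(-8452\right) \left(-37523\right) = 317144396$)
$C{\left(d{\left(-12,Y{\left(4 \right)} \right)} \right)} - H = \left(-51 + 15 \cdot 4\right) - 317144396 = \left(-51 + 60\right) - 317144396 = 9 - 317144396 = -317144387$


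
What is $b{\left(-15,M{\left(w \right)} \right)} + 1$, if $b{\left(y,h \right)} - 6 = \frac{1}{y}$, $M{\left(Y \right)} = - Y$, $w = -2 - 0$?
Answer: $\frac{104}{15} \approx 6.9333$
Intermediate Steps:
$w = -2$ ($w = -2 + 0 = -2$)
$b{\left(y,h \right)} = 6 + \frac{1}{y}$
$b{\left(-15,M{\left(w \right)} \right)} + 1 = \left(6 + \frac{1}{-15}\right) + 1 = \left(6 - \frac{1}{15}\right) + 1 = \frac{89}{15} + 1 = \frac{104}{15}$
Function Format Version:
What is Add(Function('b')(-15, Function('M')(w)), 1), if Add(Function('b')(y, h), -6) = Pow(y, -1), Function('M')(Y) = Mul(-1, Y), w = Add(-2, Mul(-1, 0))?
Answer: Rational(104, 15) ≈ 6.9333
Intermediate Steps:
w = -2 (w = Add(-2, 0) = -2)
Function('b')(y, h) = Add(6, Pow(y, -1))
Add(Function('b')(-15, Function('M')(w)), 1) = Add(Add(6, Pow(-15, -1)), 1) = Add(Add(6, Rational(-1, 15)), 1) = Add(Rational(89, 15), 1) = Rational(104, 15)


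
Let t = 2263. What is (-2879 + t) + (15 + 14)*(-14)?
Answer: -1022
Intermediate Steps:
(-2879 + t) + (15 + 14)*(-14) = (-2879 + 2263) + (15 + 14)*(-14) = -616 + 29*(-14) = -616 - 406 = -1022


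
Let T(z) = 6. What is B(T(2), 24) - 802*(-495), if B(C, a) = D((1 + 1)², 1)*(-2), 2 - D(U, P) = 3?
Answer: 396992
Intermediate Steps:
D(U, P) = -1 (D(U, P) = 2 - 1*3 = 2 - 3 = -1)
B(C, a) = 2 (B(C, a) = -1*(-2) = 2)
B(T(2), 24) - 802*(-495) = 2 - 802*(-495) = 2 + 396990 = 396992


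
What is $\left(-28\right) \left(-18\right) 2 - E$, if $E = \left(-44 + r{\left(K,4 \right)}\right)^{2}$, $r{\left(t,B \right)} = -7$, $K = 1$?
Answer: $-1593$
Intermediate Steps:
$E = 2601$ ($E = \left(-44 - 7\right)^{2} = \left(-51\right)^{2} = 2601$)
$\left(-28\right) \left(-18\right) 2 - E = \left(-28\right) \left(-18\right) 2 - 2601 = 504 \cdot 2 - 2601 = 1008 - 2601 = -1593$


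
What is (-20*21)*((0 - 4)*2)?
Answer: 3360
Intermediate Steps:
(-20*21)*((0 - 4)*2) = -(-1680)*2 = -420*(-8) = 3360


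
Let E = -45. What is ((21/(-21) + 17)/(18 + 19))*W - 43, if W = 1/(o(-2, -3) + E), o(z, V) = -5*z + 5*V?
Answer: -39783/925 ≈ -43.009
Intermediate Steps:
W = -1/50 (W = 1/((-5*(-2) + 5*(-3)) - 45) = 1/((10 - 15) - 45) = 1/(-5 - 45) = 1/(-50) = -1/50 ≈ -0.020000)
((21/(-21) + 17)/(18 + 19))*W - 43 = ((21/(-21) + 17)/(18 + 19))*(-1/50) - 43 = ((21*(-1/21) + 17)/37)*(-1/50) - 43 = ((-1 + 17)*(1/37))*(-1/50) - 43 = (16*(1/37))*(-1/50) - 43 = (16/37)*(-1/50) - 43 = -8/925 - 43 = -39783/925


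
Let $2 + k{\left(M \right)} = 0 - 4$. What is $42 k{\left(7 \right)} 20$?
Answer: $-5040$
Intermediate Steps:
$k{\left(M \right)} = -6$ ($k{\left(M \right)} = -2 + \left(0 - 4\right) = -2 - 4 = -6$)
$42 k{\left(7 \right)} 20 = 42 \left(-6\right) 20 = \left(-252\right) 20 = -5040$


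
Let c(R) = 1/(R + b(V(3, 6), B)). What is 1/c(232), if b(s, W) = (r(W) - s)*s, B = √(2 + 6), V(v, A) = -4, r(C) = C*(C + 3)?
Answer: 184 - 24*√2 ≈ 150.06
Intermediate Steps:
r(C) = C*(3 + C)
B = 2*√2 (B = √8 = 2*√2 ≈ 2.8284)
b(s, W) = s*(-s + W*(3 + W)) (b(s, W) = (W*(3 + W) - s)*s = (-s + W*(3 + W))*s = s*(-s + W*(3 + W)))
c(R) = 1/(-16 + R - 8*√2*(3 + 2*√2)) (c(R) = 1/(R - 4*(-1*(-4) + (2*√2)*(3 + 2*√2))) = 1/(R - 4*(4 + 2*√2*(3 + 2*√2))) = 1/(R + (-16 - 8*√2*(3 + 2*√2))) = 1/(-16 + R - 8*√2*(3 + 2*√2)))
1/c(232) = 1/(1/(-48 + 232 - 24*√2)) = 1/(1/(184 - 24*√2)) = 184 - 24*√2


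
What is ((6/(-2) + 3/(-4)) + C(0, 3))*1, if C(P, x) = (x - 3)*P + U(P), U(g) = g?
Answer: -15/4 ≈ -3.7500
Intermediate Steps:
C(P, x) = P + P*(-3 + x) (C(P, x) = (x - 3)*P + P = (-3 + x)*P + P = P*(-3 + x) + P = P + P*(-3 + x))
((6/(-2) + 3/(-4)) + C(0, 3))*1 = ((6/(-2) + 3/(-4)) + 0*(-2 + 3))*1 = ((6*(-½) + 3*(-¼)) + 0*1)*1 = ((-3 - ¾) + 0)*1 = (-15/4 + 0)*1 = -15/4*1 = -15/4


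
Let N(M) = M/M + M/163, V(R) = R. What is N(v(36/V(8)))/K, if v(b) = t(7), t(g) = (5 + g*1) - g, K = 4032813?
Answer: 56/219116173 ≈ 2.5557e-7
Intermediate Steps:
t(g) = 5 (t(g) = (5 + g) - g = 5)
v(b) = 5
N(M) = 1 + M/163 (N(M) = 1 + M*(1/163) = 1 + M/163)
N(v(36/V(8)))/K = (1 + (1/163)*5)/4032813 = (1 + 5/163)*(1/4032813) = (168/163)*(1/4032813) = 56/219116173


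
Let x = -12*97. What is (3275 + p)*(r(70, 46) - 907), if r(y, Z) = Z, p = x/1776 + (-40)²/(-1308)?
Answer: -45462516547/16132 ≈ -2.8182e+6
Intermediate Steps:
x = -1164
p = -90919/48396 (p = -1164/1776 + (-40)²/(-1308) = -1164*1/1776 + 1600*(-1/1308) = -97/148 - 400/327 = -90919/48396 ≈ -1.8786)
(3275 + p)*(r(70, 46) - 907) = (3275 - 90919/48396)*(46 - 907) = (158405981/48396)*(-861) = -45462516547/16132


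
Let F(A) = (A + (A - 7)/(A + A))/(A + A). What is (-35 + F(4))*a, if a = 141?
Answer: -311751/64 ≈ -4871.1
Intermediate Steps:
F(A) = (A + (-7 + A)/(2*A))/(2*A) (F(A) = (A + (-7 + A)/((2*A)))/((2*A)) = (A + (-7 + A)*(1/(2*A)))*(1/(2*A)) = (A + (-7 + A)/(2*A))*(1/(2*A)) = (A + (-7 + A)/(2*A))/(2*A))
(-35 + F(4))*a = (-35 + (¼)*(-7 + 4 + 2*4²)/4²)*141 = (-35 + (¼)*(1/16)*(-7 + 4 + 2*16))*141 = (-35 + (¼)*(1/16)*(-7 + 4 + 32))*141 = (-35 + (¼)*(1/16)*29)*141 = (-35 + 29/64)*141 = -2211/64*141 = -311751/64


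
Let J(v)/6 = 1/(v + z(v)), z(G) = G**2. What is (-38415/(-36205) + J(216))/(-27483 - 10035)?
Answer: -4617449/163251473112 ≈ -2.8284e-5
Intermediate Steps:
J(v) = 6/(v + v**2)
(-38415/(-36205) + J(216))/(-27483 - 10035) = (-38415/(-36205) + 6/(216*(1 + 216)))/(-27483 - 10035) = (-38415*(-1/36205) + 6*(1/216)/217)/(-37518) = (591/557 + 6*(1/216)*(1/217))*(-1/37518) = (591/557 + 1/7812)*(-1/37518) = (4617449/4351284)*(-1/37518) = -4617449/163251473112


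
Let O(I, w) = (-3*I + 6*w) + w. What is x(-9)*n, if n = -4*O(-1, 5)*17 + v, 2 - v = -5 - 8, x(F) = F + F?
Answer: 46242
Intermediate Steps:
x(F) = 2*F
v = 15 (v = 2 - (-5 - 8) = 2 - 1*(-13) = 2 + 13 = 15)
O(I, w) = -3*I + 7*w
n = -2569 (n = -4*(-3*(-1) + 7*5)*17 + 15 = -4*(3 + 35)*17 + 15 = -4*38*17 + 15 = -152*17 + 15 = -2584 + 15 = -2569)
x(-9)*n = (2*(-9))*(-2569) = -18*(-2569) = 46242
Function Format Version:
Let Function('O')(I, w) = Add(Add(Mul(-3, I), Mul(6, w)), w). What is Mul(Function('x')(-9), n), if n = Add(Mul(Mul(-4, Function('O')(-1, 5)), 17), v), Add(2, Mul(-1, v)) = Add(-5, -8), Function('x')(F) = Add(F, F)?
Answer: 46242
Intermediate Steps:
Function('x')(F) = Mul(2, F)
v = 15 (v = Add(2, Mul(-1, Add(-5, -8))) = Add(2, Mul(-1, -13)) = Add(2, 13) = 15)
Function('O')(I, w) = Add(Mul(-3, I), Mul(7, w))
n = -2569 (n = Add(Mul(Mul(-4, Add(Mul(-3, -1), Mul(7, 5))), 17), 15) = Add(Mul(Mul(-4, Add(3, 35)), 17), 15) = Add(Mul(Mul(-4, 38), 17), 15) = Add(Mul(-152, 17), 15) = Add(-2584, 15) = -2569)
Mul(Function('x')(-9), n) = Mul(Mul(2, -9), -2569) = Mul(-18, -2569) = 46242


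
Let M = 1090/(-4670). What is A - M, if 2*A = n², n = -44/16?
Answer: 59995/14944 ≈ 4.0147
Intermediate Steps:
n = -11/4 (n = -44*1/16 = -11/4 ≈ -2.7500)
A = 121/32 (A = (-11/4)²/2 = (½)*(121/16) = 121/32 ≈ 3.7813)
M = -109/467 (M = 1090*(-1/4670) = -109/467 ≈ -0.23340)
A - M = 121/32 - 1*(-109/467) = 121/32 + 109/467 = 59995/14944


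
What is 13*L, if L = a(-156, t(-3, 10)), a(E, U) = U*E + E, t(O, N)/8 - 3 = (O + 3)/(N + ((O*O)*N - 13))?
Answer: -50700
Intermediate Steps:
t(O, N) = 24 + 8*(3 + O)/(-13 + N + N*O**2) (t(O, N) = 24 + 8*((O + 3)/(N + ((O*O)*N - 13))) = 24 + 8*((3 + O)/(N + (O**2*N - 13))) = 24 + 8*((3 + O)/(N + (N*O**2 - 13))) = 24 + 8*((3 + O)/(N + (-13 + N*O**2))) = 24 + 8*((3 + O)/(-13 + N + N*O**2)) = 24 + 8*(3 + O)/(-13 + N + N*O**2))
a(E, U) = E + E*U (a(E, U) = E*U + E = E + E*U)
L = -3900 (L = -156*(1 + 8*(-36 - 3 + 3*10 + 3*10*(-3)**2)/(-13 + 10 + 10*(-3)**2)) = -156*(1 + 8*(-36 - 3 + 30 + 3*10*9)/(-13 + 10 + 10*9)) = -156*(1 + 8*(-36 - 3 + 30 + 270)/(-13 + 10 + 90)) = -156*(1 + 8*261/87) = -156*(1 + 8*(1/87)*261) = -156*(1 + 24) = -156*25 = -3900)
13*L = 13*(-3900) = -50700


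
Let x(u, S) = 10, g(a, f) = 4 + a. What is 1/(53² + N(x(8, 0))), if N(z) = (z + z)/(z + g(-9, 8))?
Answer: 1/2813 ≈ 0.00035549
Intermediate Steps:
N(z) = 2*z/(-5 + z) (N(z) = (z + z)/(z + (4 - 9)) = (2*z)/(z - 5) = (2*z)/(-5 + z) = 2*z/(-5 + z))
1/(53² + N(x(8, 0))) = 1/(53² + 2*10/(-5 + 10)) = 1/(2809 + 2*10/5) = 1/(2809 + 2*10*(⅕)) = 1/(2809 + 4) = 1/2813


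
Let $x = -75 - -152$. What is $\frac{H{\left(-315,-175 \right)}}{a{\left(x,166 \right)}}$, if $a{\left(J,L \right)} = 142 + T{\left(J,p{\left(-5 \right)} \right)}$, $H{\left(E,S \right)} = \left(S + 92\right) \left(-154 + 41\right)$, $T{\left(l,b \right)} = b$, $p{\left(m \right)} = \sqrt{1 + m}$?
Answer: $\frac{665909}{10084} - \frac{9379 i}{10084} \approx 66.036 - 0.93009 i$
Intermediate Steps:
$H{\left(E,S \right)} = -10396 - 113 S$ ($H{\left(E,S \right)} = \left(92 + S\right) \left(-113\right) = -10396 - 113 S$)
$x = 77$ ($x = -75 + 152 = 77$)
$a{\left(J,L \right)} = 142 + 2 i$ ($a{\left(J,L \right)} = 142 + \sqrt{1 - 5} = 142 + \sqrt{-4} = 142 + 2 i$)
$\frac{H{\left(-315,-175 \right)}}{a{\left(x,166 \right)}} = \frac{-10396 - -19775}{142 + 2 i} = \left(-10396 + 19775\right) \frac{142 - 2 i}{20168} = 9379 \frac{142 - 2 i}{20168} = \frac{9379 \left(142 - 2 i\right)}{20168}$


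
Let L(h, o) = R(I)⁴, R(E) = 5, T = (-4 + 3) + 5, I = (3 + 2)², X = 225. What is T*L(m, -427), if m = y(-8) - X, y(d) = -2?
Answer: 2500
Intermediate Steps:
I = 25 (I = 5² = 25)
T = 4 (T = -1 + 5 = 4)
m = -227 (m = -2 - 1*225 = -2 - 225 = -227)
L(h, o) = 625 (L(h, o) = 5⁴ = 625)
T*L(m, -427) = 4*625 = 2500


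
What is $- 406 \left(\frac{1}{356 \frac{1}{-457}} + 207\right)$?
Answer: $- \frac{14866705}{178} \approx -83521.0$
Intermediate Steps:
$- 406 \left(\frac{1}{356 \frac{1}{-457}} + 207\right) = - 406 \left(\frac{1}{356 \left(- \frac{1}{457}\right)} + 207\right) = - 406 \left(\frac{1}{- \frac{356}{457}} + 207\right) = - 406 \left(- \frac{457}{356} + 207\right) = \left(-406\right) \frac{73235}{356} = - \frac{14866705}{178}$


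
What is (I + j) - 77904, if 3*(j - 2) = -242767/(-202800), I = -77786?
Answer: -94720336433/608400 ≈ -1.5569e+5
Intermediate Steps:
j = 1459567/608400 (j = 2 + (-242767/(-202800))/3 = 2 + (-242767*(-1/202800))/3 = 2 + (1/3)*(242767/202800) = 2 + 242767/608400 = 1459567/608400 ≈ 2.3990)
(I + j) - 77904 = (-77786 + 1459567/608400) - 77904 = -47323542833/608400 - 77904 = -94720336433/608400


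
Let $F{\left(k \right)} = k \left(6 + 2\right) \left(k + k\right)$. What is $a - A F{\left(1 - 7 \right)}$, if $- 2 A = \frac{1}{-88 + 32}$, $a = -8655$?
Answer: $- \frac{60621}{7} \approx -8660.1$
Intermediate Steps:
$A = \frac{1}{112}$ ($A = - \frac{1}{2 \left(-88 + 32\right)} = - \frac{1}{2 \left(-56\right)} = \left(- \frac{1}{2}\right) \left(- \frac{1}{56}\right) = \frac{1}{112} \approx 0.0089286$)
$F{\left(k \right)} = 16 k^{2}$ ($F{\left(k \right)} = k 8 \cdot 2 k = 8 k 2 k = 16 k^{2}$)
$a - A F{\left(1 - 7 \right)} = -8655 - \frac{16 \left(1 - 7\right)^{2}}{112} = -8655 - \frac{16 \left(-6\right)^{2}}{112} = -8655 - \frac{16 \cdot 36}{112} = -8655 - \frac{1}{112} \cdot 576 = -8655 - \frac{36}{7} = - \frac{60621}{7}$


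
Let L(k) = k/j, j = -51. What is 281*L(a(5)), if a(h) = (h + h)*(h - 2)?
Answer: -2810/17 ≈ -165.29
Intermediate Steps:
a(h) = 2*h*(-2 + h) (a(h) = (2*h)*(-2 + h) = 2*h*(-2 + h))
L(k) = -k/51 (L(k) = k/(-51) = k*(-1/51) = -k/51)
281*L(a(5)) = 281*(-2*5*(-2 + 5)/51) = 281*(-2*5*3/51) = 281*(-1/51*30) = 281*(-10/17) = -2810/17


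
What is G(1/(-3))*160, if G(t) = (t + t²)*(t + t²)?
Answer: 640/81 ≈ 7.9012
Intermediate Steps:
G(t) = (t + t²)²
G(1/(-3))*160 = ((1/(-3))²*(1 + 1/(-3))²)*160 = ((-⅓)²*(1 - ⅓)²)*160 = ((⅔)²/9)*160 = ((⅑)*(4/9))*160 = (4/81)*160 = 640/81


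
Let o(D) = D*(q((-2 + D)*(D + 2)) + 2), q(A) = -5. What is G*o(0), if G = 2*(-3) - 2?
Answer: 0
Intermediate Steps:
o(D) = -3*D (o(D) = D*(-5 + 2) = D*(-3) = -3*D)
G = -8 (G = -6 - 2 = -8)
G*o(0) = -(-24)*0 = -8*0 = 0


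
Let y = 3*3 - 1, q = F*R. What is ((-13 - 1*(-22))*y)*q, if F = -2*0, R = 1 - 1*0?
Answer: 0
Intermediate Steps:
R = 1 (R = 1 + 0 = 1)
F = 0
q = 0 (q = 0*1 = 0)
y = 8 (y = 9 - 1 = 8)
((-13 - 1*(-22))*y)*q = ((-13 - 1*(-22))*8)*0 = ((-13 + 22)*8)*0 = (9*8)*0 = 72*0 = 0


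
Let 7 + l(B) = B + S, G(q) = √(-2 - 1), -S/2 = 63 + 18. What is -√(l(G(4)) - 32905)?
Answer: -√(-33074 + I*√3) ≈ -0.004762 - 181.86*I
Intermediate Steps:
S = -162 (S = -2*(63 + 18) = -2*81 = -162)
G(q) = I*√3 (G(q) = √(-3) = I*√3)
l(B) = -169 + B (l(B) = -7 + (B - 162) = -7 + (-162 + B) = -169 + B)
-√(l(G(4)) - 32905) = -√((-169 + I*√3) - 32905) = -√(-33074 + I*√3)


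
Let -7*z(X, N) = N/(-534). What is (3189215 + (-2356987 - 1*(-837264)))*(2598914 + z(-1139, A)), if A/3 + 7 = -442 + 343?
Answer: 2703113511558548/623 ≈ 4.3389e+12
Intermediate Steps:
A = -318 (A = -21 + 3*(-442 + 343) = -21 + 3*(-99) = -21 - 297 = -318)
z(X, N) = N/3738 (z(X, N) = -N/(7*(-534)) = -N*(-1)/(7*534) = -(-1)*N/3738 = N/3738)
(3189215 + (-2356987 - 1*(-837264)))*(2598914 + z(-1139, A)) = (3189215 + (-2356987 - 1*(-837264)))*(2598914 + (1/3738)*(-318)) = (3189215 + (-2356987 + 837264))*(2598914 - 53/623) = (3189215 - 1519723)*(1619123369/623) = 1669492*(1619123369/623) = 2703113511558548/623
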